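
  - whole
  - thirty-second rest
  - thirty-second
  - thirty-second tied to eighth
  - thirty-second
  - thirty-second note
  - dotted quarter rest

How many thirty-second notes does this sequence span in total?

53

In thirty-second notes: whole = 32; thirty-second rest = 1; thirty-second = 1; thirty-second tied to eighth (thirty-second + eighth) = 5; thirty-second = 1; thirty-second note = 1; dotted quarter rest = 12.
Altogether 32 + 1 + 1 + 5 + 1 + 1 + 12 = 53 thirty-second notes.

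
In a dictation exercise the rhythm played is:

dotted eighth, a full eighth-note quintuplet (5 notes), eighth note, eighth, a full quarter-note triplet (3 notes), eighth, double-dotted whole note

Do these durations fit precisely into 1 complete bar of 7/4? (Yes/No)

No

One bar of 7/4 = 28 sixteenth notes.
Convert each value to sixteenth notes: dotted eighth = 3; a full eighth-note quintuplet (5 notes) (five quintuplet eighths span one half) = 8; eighth note = 2; eighth = 2; a full quarter-note triplet (3 notes) (three triplet quarters span one half) = 8; eighth = 2; double-dotted whole note = 28.
Adding: 3 + 8 + 2 + 2 + 8 + 2 + 28 = 53.
53 exceeds 28, so the answer is No.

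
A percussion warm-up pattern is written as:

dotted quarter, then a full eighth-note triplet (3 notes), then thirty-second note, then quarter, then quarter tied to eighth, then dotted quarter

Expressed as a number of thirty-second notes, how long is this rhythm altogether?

Each duration in thirty-second notes: dotted quarter = 12; a full eighth-note triplet (3 notes) (three triplet eighths span one quarter) = 8; thirty-second note = 1; quarter = 8; quarter tied to eighth (quarter + eighth) = 12; dotted quarter = 12.
Altogether 12 + 8 + 1 + 8 + 12 + 12 = 53 thirty-second notes.

53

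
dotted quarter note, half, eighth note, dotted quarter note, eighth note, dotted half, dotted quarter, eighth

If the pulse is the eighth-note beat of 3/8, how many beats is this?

22

One eighth-note beat = 2 sixteenth notes.
Working in sixteenth notes: dotted quarter note = 6; half = 8; eighth note = 2; dotted quarter note = 6; eighth note = 2; dotted half = 12; dotted quarter = 6; eighth = 2.
Altogether 6 + 8 + 2 + 6 + 2 + 12 + 6 + 2 = 44.
44 ÷ 2 = 22 beats.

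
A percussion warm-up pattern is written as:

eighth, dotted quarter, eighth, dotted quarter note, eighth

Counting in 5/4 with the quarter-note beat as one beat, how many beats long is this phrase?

4.5

One quarter-note beat = 2 eighth notes.
In eighth notes: eighth = 1; dotted quarter = 3; eighth = 1; dotted quarter note = 3; eighth = 1.
Adding: 1 + 3 + 1 + 3 + 1 = 9.
9 ÷ 2 = 4.5 beats.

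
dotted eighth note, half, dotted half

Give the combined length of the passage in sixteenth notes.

In sixteenth notes: dotted eighth note = 3; half = 8; dotted half = 12.
Altogether 3 + 8 + 12 = 23 sixteenth notes.

23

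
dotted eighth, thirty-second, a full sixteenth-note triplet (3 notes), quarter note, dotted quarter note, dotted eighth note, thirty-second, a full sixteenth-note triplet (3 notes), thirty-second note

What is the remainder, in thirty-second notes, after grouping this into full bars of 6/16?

7

One bar of 6/16 = 12 thirty-second notes.
Working in thirty-second notes: dotted eighth = 6; thirty-second = 1; a full sixteenth-note triplet (3 notes) (three triplet sixteenths span one eighth) = 4; quarter note = 8; dotted quarter note = 12; dotted eighth note = 6; thirty-second = 1; a full sixteenth-note triplet (3 notes) (three triplet sixteenths span one eighth) = 4; thirty-second note = 1.
Adding: 6 + 1 + 4 + 8 + 12 + 6 + 1 + 4 + 1 = 43.
43 ÷ 12 = 3 complete bars with 7 thirty-second notes remaining.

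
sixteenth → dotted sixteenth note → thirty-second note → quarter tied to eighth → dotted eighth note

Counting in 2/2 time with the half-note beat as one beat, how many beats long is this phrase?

1.5

One half-note beat = 16 thirty-second notes.
Each duration in thirty-second notes: sixteenth = 2; dotted sixteenth note = 3; thirty-second note = 1; quarter tied to eighth (quarter + eighth) = 12; dotted eighth note = 6.
Altogether 2 + 3 + 1 + 12 + 6 = 24.
24 ÷ 16 = 1.5 beats.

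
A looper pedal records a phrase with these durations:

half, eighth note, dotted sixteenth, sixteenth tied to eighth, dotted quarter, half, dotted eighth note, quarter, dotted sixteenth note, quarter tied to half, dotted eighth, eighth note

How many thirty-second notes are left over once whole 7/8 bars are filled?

24

One bar of 7/8 = 28 thirty-second notes.
In thirty-second notes: half = 16; eighth note = 4; dotted sixteenth = 3; sixteenth tied to eighth (sixteenth + eighth) = 6; dotted quarter = 12; half = 16; dotted eighth note = 6; quarter = 8; dotted sixteenth note = 3; quarter tied to half (quarter + half) = 24; dotted eighth = 6; eighth note = 4.
Total: 16 + 4 + 3 + 6 + 12 + 16 + 6 + 8 + 3 + 24 + 6 + 4 = 108.
108 ÷ 28 = 3 complete bars with 24 thirty-second notes remaining.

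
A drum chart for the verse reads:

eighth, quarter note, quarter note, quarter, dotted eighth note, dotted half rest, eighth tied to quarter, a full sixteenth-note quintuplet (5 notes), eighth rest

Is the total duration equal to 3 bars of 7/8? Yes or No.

One bar of 7/8 = 14 sixteenth notes, so 3 bars = 42.
Express everything in sixteenth notes: eighth = 2; quarter note = 4; quarter note = 4; quarter = 4; dotted eighth note = 3; dotted half rest = 12; eighth tied to quarter (eighth + quarter) = 6; a full sixteenth-note quintuplet (5 notes) (five quintuplet sixteenths span one quarter) = 4; eighth rest = 2.
Altogether 2 + 4 + 4 + 4 + 3 + 12 + 6 + 4 + 2 = 41.
41 falls short of 42, so the answer is No.

No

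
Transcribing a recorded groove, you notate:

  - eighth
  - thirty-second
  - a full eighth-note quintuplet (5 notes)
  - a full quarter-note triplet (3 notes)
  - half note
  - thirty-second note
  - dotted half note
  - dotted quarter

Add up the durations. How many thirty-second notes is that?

Express everything in thirty-second notes: eighth = 4; thirty-second = 1; a full eighth-note quintuplet (5 notes) (five quintuplet eighths span one half) = 16; a full quarter-note triplet (3 notes) (three triplet quarters span one half) = 16; half note = 16; thirty-second note = 1; dotted half note = 24; dotted quarter = 12.
Sum: 4 + 1 + 16 + 16 + 16 + 1 + 24 + 12 = 90 thirty-second notes.

90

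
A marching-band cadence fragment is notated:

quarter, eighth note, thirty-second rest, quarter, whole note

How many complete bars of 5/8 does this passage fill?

One bar of 5/8 = 20 thirty-second notes.
Working in thirty-second notes: quarter = 8; eighth note = 4; thirty-second rest = 1; quarter = 8; whole note = 32.
Adding: 8 + 4 + 1 + 8 + 32 = 53.
53 ÷ 20 = 2 complete bars with 13 left over.

2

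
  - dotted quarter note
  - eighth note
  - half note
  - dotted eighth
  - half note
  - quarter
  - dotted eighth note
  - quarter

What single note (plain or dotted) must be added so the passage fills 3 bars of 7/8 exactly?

quarter note

3 bars of 7/8 = 42 sixteenth notes.
Express everything in sixteenth notes: dotted quarter note = 6; eighth note = 2; half note = 8; dotted eighth = 3; half note = 8; quarter = 4; dotted eighth note = 3; quarter = 4.
Total: 6 + 2 + 8 + 3 + 8 + 4 + 3 + 4 = 38.
Remaining: 42 − 38 = 4 sixteenth notes, which is a quarter note.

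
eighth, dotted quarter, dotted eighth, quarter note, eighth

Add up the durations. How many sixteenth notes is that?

Express everything in sixteenth notes: eighth = 2; dotted quarter = 6; dotted eighth = 3; quarter note = 4; eighth = 2.
Altogether 2 + 6 + 3 + 4 + 2 = 17 sixteenth notes.

17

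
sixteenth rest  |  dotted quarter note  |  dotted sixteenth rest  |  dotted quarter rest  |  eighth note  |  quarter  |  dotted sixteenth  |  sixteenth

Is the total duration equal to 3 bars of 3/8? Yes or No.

No

One bar of 3/8 = 12 thirty-second notes, so 3 bars = 36.
Express everything in thirty-second notes: sixteenth rest = 2; dotted quarter note = 12; dotted sixteenth rest = 3; dotted quarter rest = 12; eighth note = 4; quarter = 8; dotted sixteenth = 3; sixteenth = 2.
Altogether 2 + 12 + 3 + 12 + 4 + 8 + 3 + 2 = 46.
46 exceeds 36, so the answer is No.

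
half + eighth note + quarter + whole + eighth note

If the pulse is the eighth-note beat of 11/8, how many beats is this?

One eighth-note beat = 2 sixteenth notes.
In sixteenth notes: half = 8; eighth note = 2; quarter = 4; whole = 16; eighth note = 2.
Adding: 8 + 2 + 4 + 16 + 2 = 32.
32 ÷ 2 = 16 beats.

16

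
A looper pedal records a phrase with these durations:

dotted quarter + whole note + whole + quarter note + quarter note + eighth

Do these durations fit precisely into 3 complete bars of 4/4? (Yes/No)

One bar of 4/4 = 8 eighth notes, so 3 bars = 24.
Express everything in eighth notes: dotted quarter = 3; whole note = 8; whole = 8; quarter note = 2; quarter note = 2; eighth = 1.
Adding: 3 + 8 + 8 + 2 + 2 + 1 = 24.
24 equals 24, so the answer is Yes.

Yes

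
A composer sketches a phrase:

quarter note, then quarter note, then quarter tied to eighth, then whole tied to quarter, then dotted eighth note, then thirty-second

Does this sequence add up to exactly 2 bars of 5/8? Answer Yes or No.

One bar of 5/8 = 20 thirty-second notes, so 2 bars = 40.
Working in thirty-second notes: quarter note = 8; quarter note = 8; quarter tied to eighth (quarter + eighth) = 12; whole tied to quarter (whole + quarter) = 40; dotted eighth note = 6; thirty-second = 1.
Sum: 8 + 8 + 12 + 40 + 6 + 1 = 75.
75 exceeds 40, so the answer is No.

No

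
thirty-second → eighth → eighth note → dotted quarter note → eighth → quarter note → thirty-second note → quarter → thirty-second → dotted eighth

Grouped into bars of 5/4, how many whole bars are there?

One bar of 5/4 = 40 thirty-second notes.
In thirty-second notes: thirty-second = 1; eighth = 4; eighth note = 4; dotted quarter note = 12; eighth = 4; quarter note = 8; thirty-second note = 1; quarter = 8; thirty-second = 1; dotted eighth = 6.
Adding: 1 + 4 + 4 + 12 + 4 + 8 + 1 + 8 + 1 + 6 = 49.
49 ÷ 40 = 1 complete bar with 9 left over.

1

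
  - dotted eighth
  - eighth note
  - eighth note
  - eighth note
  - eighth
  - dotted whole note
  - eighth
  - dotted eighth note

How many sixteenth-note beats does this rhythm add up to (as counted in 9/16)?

One sixteenth-note beat = 2 thirty-second notes.
Convert each value to thirty-second notes: dotted eighth = 6; eighth note = 4; eighth note = 4; eighth note = 4; eighth = 4; dotted whole note = 48; eighth = 4; dotted eighth note = 6.
Altogether 6 + 4 + 4 + 4 + 4 + 48 + 4 + 6 = 80.
80 ÷ 2 = 40 beats.

40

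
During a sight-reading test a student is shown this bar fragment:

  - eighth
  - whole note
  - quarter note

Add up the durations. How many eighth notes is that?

Working in eighth notes: eighth = 1; whole note = 8; quarter note = 2.
Altogether 1 + 8 + 2 = 11 eighth notes.

11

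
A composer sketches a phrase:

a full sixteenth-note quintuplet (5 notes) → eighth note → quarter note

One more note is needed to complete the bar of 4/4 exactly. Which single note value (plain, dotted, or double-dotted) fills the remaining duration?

dotted quarter note

The bar of 4/4 = 8 eighth notes.
Each duration in eighth notes: a full sixteenth-note quintuplet (5 notes) (five quintuplet sixteenths span one quarter) = 2; eighth note = 1; quarter note = 2.
Adding: 2 + 1 + 2 = 5.
Remaining: 8 − 5 = 3 eighth notes, which is a dotted quarter note.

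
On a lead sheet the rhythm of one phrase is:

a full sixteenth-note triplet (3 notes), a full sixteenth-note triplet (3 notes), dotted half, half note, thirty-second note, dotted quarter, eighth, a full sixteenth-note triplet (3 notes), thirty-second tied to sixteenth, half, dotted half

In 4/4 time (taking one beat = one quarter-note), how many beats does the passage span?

14

One quarter-note beat = 8 thirty-second notes.
Express everything in thirty-second notes: a full sixteenth-note triplet (3 notes) (three triplet sixteenths span one eighth) = 4; a full sixteenth-note triplet (3 notes) (three triplet sixteenths span one eighth) = 4; dotted half = 24; half note = 16; thirty-second note = 1; dotted quarter = 12; eighth = 4; a full sixteenth-note triplet (3 notes) (three triplet sixteenths span one eighth) = 4; thirty-second tied to sixteenth (thirty-second + sixteenth) = 3; half = 16; dotted half = 24.
Altogether 4 + 4 + 24 + 16 + 1 + 12 + 4 + 4 + 3 + 16 + 24 = 112.
112 ÷ 8 = 14 beats.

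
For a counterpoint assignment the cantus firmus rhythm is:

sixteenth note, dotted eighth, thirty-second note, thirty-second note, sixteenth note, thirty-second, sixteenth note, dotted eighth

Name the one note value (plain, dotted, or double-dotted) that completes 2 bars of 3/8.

dotted sixteenth note

2 bars of 3/8 = 24 thirty-second notes.
Working in thirty-second notes: sixteenth note = 2; dotted eighth = 6; thirty-second note = 1; thirty-second note = 1; sixteenth note = 2; thirty-second = 1; sixteenth note = 2; dotted eighth = 6.
Sum: 2 + 6 + 1 + 1 + 2 + 1 + 2 + 6 = 21.
Remaining: 24 − 21 = 3 thirty-second notes, which is a dotted sixteenth note.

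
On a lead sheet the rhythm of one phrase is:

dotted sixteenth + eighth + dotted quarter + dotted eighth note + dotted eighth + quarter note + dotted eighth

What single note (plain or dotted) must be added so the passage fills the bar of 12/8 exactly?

The bar of 12/8 = 48 thirty-second notes.
Convert each value to thirty-second notes: dotted sixteenth = 3; eighth = 4; dotted quarter = 12; dotted eighth note = 6; dotted eighth = 6; quarter note = 8; dotted eighth = 6.
Sum: 3 + 4 + 12 + 6 + 6 + 8 + 6 = 45.
Remaining: 48 − 45 = 3 thirty-second notes, which is a dotted sixteenth note.

dotted sixteenth note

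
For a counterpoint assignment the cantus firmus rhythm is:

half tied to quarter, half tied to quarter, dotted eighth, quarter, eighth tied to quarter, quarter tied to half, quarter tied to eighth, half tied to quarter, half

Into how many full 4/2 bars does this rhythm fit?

One bar of 4/2 = 32 sixteenth notes.
Working in sixteenth notes: half tied to quarter (half + quarter) = 12; half tied to quarter (half + quarter) = 12; dotted eighth = 3; quarter = 4; eighth tied to quarter (eighth + quarter) = 6; quarter tied to half (quarter + half) = 12; quarter tied to eighth (quarter + eighth) = 6; half tied to quarter (half + quarter) = 12; half = 8.
Sum: 12 + 12 + 3 + 4 + 6 + 12 + 6 + 12 + 8 = 75.
75 ÷ 32 = 2 complete bars with 11 left over.

2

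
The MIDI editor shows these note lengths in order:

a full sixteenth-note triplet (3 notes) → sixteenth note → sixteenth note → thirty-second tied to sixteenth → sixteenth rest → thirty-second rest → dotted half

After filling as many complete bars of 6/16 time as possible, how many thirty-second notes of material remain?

One bar of 6/16 = 12 thirty-second notes.
In thirty-second notes: a full sixteenth-note triplet (3 notes) (three triplet sixteenths span one eighth) = 4; sixteenth note = 2; sixteenth note = 2; thirty-second tied to sixteenth (thirty-second + sixteenth) = 3; sixteenth rest = 2; thirty-second rest = 1; dotted half = 24.
Altogether 4 + 2 + 2 + 3 + 2 + 1 + 24 = 38.
38 ÷ 12 = 3 complete bars with 2 thirty-second notes remaining.

2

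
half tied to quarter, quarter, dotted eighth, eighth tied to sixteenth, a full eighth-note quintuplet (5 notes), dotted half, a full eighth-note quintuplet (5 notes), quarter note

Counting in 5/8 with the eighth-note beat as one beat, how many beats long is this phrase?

One eighth-note beat = 2 sixteenth notes.
Express everything in sixteenth notes: half tied to quarter (half + quarter) = 12; quarter = 4; dotted eighth = 3; eighth tied to sixteenth (eighth + sixteenth) = 3; a full eighth-note quintuplet (5 notes) (five quintuplet eighths span one half) = 8; dotted half = 12; a full eighth-note quintuplet (5 notes) (five quintuplet eighths span one half) = 8; quarter note = 4.
Sum: 12 + 4 + 3 + 3 + 8 + 12 + 8 + 4 = 54.
54 ÷ 2 = 27 beats.

27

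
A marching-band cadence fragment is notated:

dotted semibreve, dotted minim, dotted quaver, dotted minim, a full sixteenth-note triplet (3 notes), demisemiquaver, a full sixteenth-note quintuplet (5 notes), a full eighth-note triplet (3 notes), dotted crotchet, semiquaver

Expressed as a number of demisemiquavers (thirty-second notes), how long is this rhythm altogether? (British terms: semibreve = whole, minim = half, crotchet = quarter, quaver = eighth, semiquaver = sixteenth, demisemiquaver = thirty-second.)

137

Working in thirty-second notes: dotted semibreve = 48; dotted minim = 24; dotted quaver = 6; dotted minim = 24; a full sixteenth-note triplet (3 notes) (three triplet sixteenths span one eighth) = 4; demisemiquaver = 1; a full sixteenth-note quintuplet (5 notes) (five quintuplet sixteenths span one quarter) = 8; a full eighth-note triplet (3 notes) (three triplet eighths span one quarter) = 8; dotted crotchet = 12; semiquaver = 2.
Adding: 48 + 24 + 6 + 24 + 4 + 1 + 8 + 8 + 12 + 2 = 137 thirty-second notes.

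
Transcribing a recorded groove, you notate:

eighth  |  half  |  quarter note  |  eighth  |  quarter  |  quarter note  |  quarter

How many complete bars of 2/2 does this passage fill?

1

One bar of 2/2 = 8 eighth notes.
Working in eighth notes: eighth = 1; half = 4; quarter note = 2; eighth = 1; quarter = 2; quarter note = 2; quarter = 2.
Total: 1 + 4 + 2 + 1 + 2 + 2 + 2 = 14.
14 ÷ 8 = 1 complete bar with 6 left over.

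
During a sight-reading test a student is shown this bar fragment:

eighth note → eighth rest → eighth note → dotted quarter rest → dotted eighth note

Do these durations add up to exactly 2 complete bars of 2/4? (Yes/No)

No

One bar of 2/4 = 8 sixteenth notes, so 2 bars = 16.
In sixteenth notes: eighth note = 2; eighth rest = 2; eighth note = 2; dotted quarter rest = 6; dotted eighth note = 3.
Altogether 2 + 2 + 2 + 6 + 3 = 15.
15 falls short of 16, so the answer is No.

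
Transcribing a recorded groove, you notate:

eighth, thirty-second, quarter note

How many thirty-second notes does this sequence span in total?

In thirty-second notes: eighth = 4; thirty-second = 1; quarter note = 8.
Altogether 4 + 1 + 8 = 13 thirty-second notes.

13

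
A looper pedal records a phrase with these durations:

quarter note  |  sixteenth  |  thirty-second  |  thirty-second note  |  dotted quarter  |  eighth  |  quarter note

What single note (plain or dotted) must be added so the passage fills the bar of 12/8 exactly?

dotted quarter note

The bar of 12/8 = 48 thirty-second notes.
Each duration in thirty-second notes: quarter note = 8; sixteenth = 2; thirty-second = 1; thirty-second note = 1; dotted quarter = 12; eighth = 4; quarter note = 8.
Altogether 8 + 2 + 1 + 1 + 12 + 4 + 8 = 36.
Remaining: 48 − 36 = 12 thirty-second notes, which is a dotted quarter note.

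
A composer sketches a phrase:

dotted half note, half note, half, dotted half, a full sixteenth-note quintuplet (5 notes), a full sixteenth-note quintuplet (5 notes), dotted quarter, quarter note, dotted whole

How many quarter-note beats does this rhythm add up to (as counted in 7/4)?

20.5

One quarter-note beat = 2 eighth notes.
Express everything in eighth notes: dotted half note = 6; half note = 4; half = 4; dotted half = 6; a full sixteenth-note quintuplet (5 notes) (five quintuplet sixteenths span one quarter) = 2; a full sixteenth-note quintuplet (5 notes) (five quintuplet sixteenths span one quarter) = 2; dotted quarter = 3; quarter note = 2; dotted whole = 12.
Adding: 6 + 4 + 4 + 6 + 2 + 2 + 3 + 2 + 12 = 41.
41 ÷ 2 = 20.5 beats.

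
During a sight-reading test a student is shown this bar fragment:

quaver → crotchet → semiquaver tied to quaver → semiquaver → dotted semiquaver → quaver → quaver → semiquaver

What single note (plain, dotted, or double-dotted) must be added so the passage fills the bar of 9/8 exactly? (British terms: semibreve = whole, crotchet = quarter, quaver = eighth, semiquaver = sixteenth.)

dotted sixteenth note

The bar of 9/8 = 36 thirty-second notes.
Each duration in thirty-second notes: quaver = 4; crotchet = 8; semiquaver tied to quaver (semiquaver + quaver) = 6; semiquaver = 2; dotted semiquaver = 3; quaver = 4; quaver = 4; semiquaver = 2.
Altogether 4 + 8 + 6 + 2 + 3 + 4 + 4 + 2 = 33.
Remaining: 36 − 33 = 3 thirty-second notes, which is a dotted sixteenth note.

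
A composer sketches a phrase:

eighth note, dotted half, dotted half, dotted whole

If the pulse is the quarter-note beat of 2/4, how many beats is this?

One quarter-note beat = 2 eighth notes.
Working in eighth notes: eighth note = 1; dotted half = 6; dotted half = 6; dotted whole = 12.
Altogether 1 + 6 + 6 + 12 = 25.
25 ÷ 2 = 12.5 beats.

12.5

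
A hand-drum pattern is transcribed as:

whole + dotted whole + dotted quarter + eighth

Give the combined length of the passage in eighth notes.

24

Each duration in eighth notes: whole = 8; dotted whole = 12; dotted quarter = 3; eighth = 1.
Altogether 8 + 12 + 3 + 1 = 24 eighth notes.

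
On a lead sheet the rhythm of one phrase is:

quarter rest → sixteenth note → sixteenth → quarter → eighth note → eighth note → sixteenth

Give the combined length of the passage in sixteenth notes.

Each duration in sixteenth notes: quarter rest = 4; sixteenth note = 1; sixteenth = 1; quarter = 4; eighth note = 2; eighth note = 2; sixteenth = 1.
Altogether 4 + 1 + 1 + 4 + 2 + 2 + 1 = 15 sixteenth notes.

15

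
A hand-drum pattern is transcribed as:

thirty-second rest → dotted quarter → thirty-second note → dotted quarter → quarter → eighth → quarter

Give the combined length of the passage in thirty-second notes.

Convert each value to thirty-second notes: thirty-second rest = 1; dotted quarter = 12; thirty-second note = 1; dotted quarter = 12; quarter = 8; eighth = 4; quarter = 8.
Sum: 1 + 12 + 1 + 12 + 8 + 4 + 8 = 46 thirty-second notes.

46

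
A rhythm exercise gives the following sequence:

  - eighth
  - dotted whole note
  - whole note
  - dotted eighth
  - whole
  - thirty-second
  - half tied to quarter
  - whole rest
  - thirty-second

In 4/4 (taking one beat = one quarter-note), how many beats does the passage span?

22.5

One quarter-note beat = 8 thirty-second notes.
Working in thirty-second notes: eighth = 4; dotted whole note = 48; whole note = 32; dotted eighth = 6; whole = 32; thirty-second = 1; half tied to quarter (half + quarter) = 24; whole rest = 32; thirty-second = 1.
Altogether 4 + 48 + 32 + 6 + 32 + 1 + 24 + 32 + 1 = 180.
180 ÷ 8 = 22.5 beats.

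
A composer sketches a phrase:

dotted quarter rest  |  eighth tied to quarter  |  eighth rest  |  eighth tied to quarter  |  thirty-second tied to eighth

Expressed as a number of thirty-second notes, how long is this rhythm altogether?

45

Working in thirty-second notes: dotted quarter rest = 12; eighth tied to quarter (eighth + quarter) = 12; eighth rest = 4; eighth tied to quarter (eighth + quarter) = 12; thirty-second tied to eighth (thirty-second + eighth) = 5.
Altogether 12 + 12 + 4 + 12 + 5 = 45 thirty-second notes.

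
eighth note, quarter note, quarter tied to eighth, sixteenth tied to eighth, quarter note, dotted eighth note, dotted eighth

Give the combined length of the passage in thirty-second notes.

50

Convert each value to thirty-second notes: eighth note = 4; quarter note = 8; quarter tied to eighth (quarter + eighth) = 12; sixteenth tied to eighth (sixteenth + eighth) = 6; quarter note = 8; dotted eighth note = 6; dotted eighth = 6.
Adding: 4 + 8 + 12 + 6 + 8 + 6 + 6 = 50 thirty-second notes.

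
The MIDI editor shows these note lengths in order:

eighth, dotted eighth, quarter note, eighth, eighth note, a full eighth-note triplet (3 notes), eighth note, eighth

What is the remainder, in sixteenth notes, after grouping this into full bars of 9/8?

3

One bar of 9/8 = 18 sixteenth notes.
Express everything in sixteenth notes: eighth = 2; dotted eighth = 3; quarter note = 4; eighth = 2; eighth note = 2; a full eighth-note triplet (3 notes) (three triplet eighths span one quarter) = 4; eighth note = 2; eighth = 2.
Sum: 2 + 3 + 4 + 2 + 2 + 4 + 2 + 2 = 21.
21 ÷ 18 = 1 complete bar with 3 sixteenth notes remaining.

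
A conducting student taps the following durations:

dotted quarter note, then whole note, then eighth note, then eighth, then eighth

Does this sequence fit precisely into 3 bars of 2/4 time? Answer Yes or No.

One bar of 2/4 = 4 eighth notes, so 3 bars = 12.
In eighth notes: dotted quarter note = 3; whole note = 8; eighth note = 1; eighth = 1; eighth = 1.
Sum: 3 + 8 + 1 + 1 + 1 = 14.
14 exceeds 12, so the answer is No.

No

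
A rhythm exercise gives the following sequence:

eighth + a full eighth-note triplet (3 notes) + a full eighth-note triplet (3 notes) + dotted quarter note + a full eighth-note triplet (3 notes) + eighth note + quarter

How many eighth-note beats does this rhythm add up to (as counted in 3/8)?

13

One eighth-note beat = 2 sixteenth notes.
Working in sixteenth notes: eighth = 2; a full eighth-note triplet (3 notes) (three triplet eighths span one quarter) = 4; a full eighth-note triplet (3 notes) (three triplet eighths span one quarter) = 4; dotted quarter note = 6; a full eighth-note triplet (3 notes) (three triplet eighths span one quarter) = 4; eighth note = 2; quarter = 4.
Adding: 2 + 4 + 4 + 6 + 4 + 2 + 4 = 26.
26 ÷ 2 = 13 beats.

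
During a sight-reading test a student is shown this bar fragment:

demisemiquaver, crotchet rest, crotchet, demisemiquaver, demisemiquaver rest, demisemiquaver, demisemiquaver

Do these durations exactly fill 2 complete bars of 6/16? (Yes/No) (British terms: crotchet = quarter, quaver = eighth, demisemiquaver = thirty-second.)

One bar of 6/16 = 12 thirty-second notes, so 2 bars = 24.
In thirty-second notes: demisemiquaver = 1; crotchet rest = 8; crotchet = 8; demisemiquaver = 1; demisemiquaver rest = 1; demisemiquaver = 1; demisemiquaver = 1.
Sum: 1 + 8 + 8 + 1 + 1 + 1 + 1 = 21.
21 falls short of 24, so the answer is No.

No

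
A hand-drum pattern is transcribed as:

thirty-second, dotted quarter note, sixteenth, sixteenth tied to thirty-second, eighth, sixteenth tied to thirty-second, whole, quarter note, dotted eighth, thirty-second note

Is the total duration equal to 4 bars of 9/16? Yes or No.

One bar of 9/16 = 18 thirty-second notes, so 4 bars = 72.
Convert each value to thirty-second notes: thirty-second = 1; dotted quarter note = 12; sixteenth = 2; sixteenth tied to thirty-second (sixteenth + thirty-second) = 3; eighth = 4; sixteenth tied to thirty-second (sixteenth + thirty-second) = 3; whole = 32; quarter note = 8; dotted eighth = 6; thirty-second note = 1.
Total: 1 + 12 + 2 + 3 + 4 + 3 + 32 + 8 + 6 + 1 = 72.
72 equals 72, so the answer is Yes.

Yes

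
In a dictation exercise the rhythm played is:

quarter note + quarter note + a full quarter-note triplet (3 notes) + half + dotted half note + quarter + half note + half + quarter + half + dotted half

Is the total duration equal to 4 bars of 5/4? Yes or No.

One bar of 5/4 = 5 quarter notes, so 4 bars = 20.
Convert each value to quarter notes: quarter note = 1; quarter note = 1; a full quarter-note triplet (3 notes) (three triplet quarters span one half) = 2; half = 2; dotted half note = 3; quarter = 1; half note = 2; half = 2; quarter = 1; half = 2; dotted half = 3.
Adding: 1 + 1 + 2 + 2 + 3 + 1 + 2 + 2 + 1 + 2 + 3 = 20.
20 equals 20, so the answer is Yes.

Yes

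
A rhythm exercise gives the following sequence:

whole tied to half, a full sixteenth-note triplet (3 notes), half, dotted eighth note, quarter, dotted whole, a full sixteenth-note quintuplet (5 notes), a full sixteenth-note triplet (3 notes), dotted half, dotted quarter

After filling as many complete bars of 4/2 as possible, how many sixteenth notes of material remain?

One bar of 4/2 = 32 sixteenth notes.
Convert each value to sixteenth notes: whole tied to half (whole + half) = 24; a full sixteenth-note triplet (3 notes) (three triplet sixteenths span one eighth) = 2; half = 8; dotted eighth note = 3; quarter = 4; dotted whole = 24; a full sixteenth-note quintuplet (5 notes) (five quintuplet sixteenths span one quarter) = 4; a full sixteenth-note triplet (3 notes) (three triplet sixteenths span one eighth) = 2; dotted half = 12; dotted quarter = 6.
Adding: 24 + 2 + 8 + 3 + 4 + 24 + 4 + 2 + 12 + 6 = 89.
89 ÷ 32 = 2 complete bars with 25 sixteenth notes remaining.

25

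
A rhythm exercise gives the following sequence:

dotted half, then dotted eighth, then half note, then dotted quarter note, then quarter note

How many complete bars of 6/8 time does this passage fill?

2

One bar of 6/8 = 12 sixteenth notes.
In sixteenth notes: dotted half = 12; dotted eighth = 3; half note = 8; dotted quarter note = 6; quarter note = 4.
Altogether 12 + 3 + 8 + 6 + 4 = 33.
33 ÷ 12 = 2 complete bars with 9 left over.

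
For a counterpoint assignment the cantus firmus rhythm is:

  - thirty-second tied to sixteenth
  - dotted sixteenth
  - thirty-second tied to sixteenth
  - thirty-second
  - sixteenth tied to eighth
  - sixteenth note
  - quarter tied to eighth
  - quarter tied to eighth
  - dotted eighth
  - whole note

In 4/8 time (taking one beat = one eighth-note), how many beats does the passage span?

One eighth-note beat = 4 thirty-second notes.
Working in thirty-second notes: thirty-second tied to sixteenth (thirty-second + sixteenth) = 3; dotted sixteenth = 3; thirty-second tied to sixteenth (thirty-second + sixteenth) = 3; thirty-second = 1; sixteenth tied to eighth (sixteenth + eighth) = 6; sixteenth note = 2; quarter tied to eighth (quarter + eighth) = 12; quarter tied to eighth (quarter + eighth) = 12; dotted eighth = 6; whole note = 32.
Total: 3 + 3 + 3 + 1 + 6 + 2 + 12 + 12 + 6 + 32 = 80.
80 ÷ 4 = 20 beats.

20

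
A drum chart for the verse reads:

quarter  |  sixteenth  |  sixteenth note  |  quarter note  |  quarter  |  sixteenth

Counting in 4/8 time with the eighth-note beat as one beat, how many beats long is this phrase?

One eighth-note beat = 2 sixteenth notes.
In sixteenth notes: quarter = 4; sixteenth = 1; sixteenth note = 1; quarter note = 4; quarter = 4; sixteenth = 1.
Sum: 4 + 1 + 1 + 4 + 4 + 1 = 15.
15 ÷ 2 = 7.5 beats.

7.5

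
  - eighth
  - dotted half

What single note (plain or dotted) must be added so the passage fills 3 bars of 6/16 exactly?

3 bars of 6/16 = 9 eighth notes.
Express everything in eighth notes: eighth = 1; dotted half = 6.
Total: 1 + 6 = 7.
Remaining: 9 − 7 = 2 eighth notes, which is a quarter note.

quarter note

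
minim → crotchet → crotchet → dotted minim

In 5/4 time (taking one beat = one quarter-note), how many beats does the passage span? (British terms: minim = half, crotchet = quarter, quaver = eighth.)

7

One quarter-note beat = 2 eighth notes.
Express everything in eighth notes: minim = 4; crotchet = 2; crotchet = 2; dotted minim = 6.
Altogether 4 + 2 + 2 + 6 = 14.
14 ÷ 2 = 7 beats.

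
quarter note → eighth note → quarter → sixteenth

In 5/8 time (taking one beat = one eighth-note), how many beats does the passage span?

5.5

One eighth-note beat = 2 sixteenth notes.
Working in sixteenth notes: quarter note = 4; eighth note = 2; quarter = 4; sixteenth = 1.
Adding: 4 + 2 + 4 + 1 = 11.
11 ÷ 2 = 5.5 beats.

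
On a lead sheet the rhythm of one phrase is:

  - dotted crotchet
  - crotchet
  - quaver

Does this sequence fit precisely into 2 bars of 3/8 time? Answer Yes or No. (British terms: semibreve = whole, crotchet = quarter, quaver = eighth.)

Yes

One bar of 3/8 = 3 eighth notes, so 2 bars = 6.
Working in eighth notes: dotted crotchet = 3; crotchet = 2; quaver = 1.
Altogether 3 + 2 + 1 = 6.
6 equals 6, so the answer is Yes.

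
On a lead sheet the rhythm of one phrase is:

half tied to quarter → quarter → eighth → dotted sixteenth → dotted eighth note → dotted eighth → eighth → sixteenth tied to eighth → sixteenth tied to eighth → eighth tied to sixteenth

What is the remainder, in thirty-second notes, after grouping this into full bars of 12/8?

One bar of 12/8 = 48 thirty-second notes.
In thirty-second notes: half tied to quarter (half + quarter) = 24; quarter = 8; eighth = 4; dotted sixteenth = 3; dotted eighth note = 6; dotted eighth = 6; eighth = 4; sixteenth tied to eighth (sixteenth + eighth) = 6; sixteenth tied to eighth (sixteenth + eighth) = 6; eighth tied to sixteenth (eighth + sixteenth) = 6.
Sum: 24 + 8 + 4 + 3 + 6 + 6 + 4 + 6 + 6 + 6 = 73.
73 ÷ 48 = 1 complete bar with 25 thirty-second notes remaining.

25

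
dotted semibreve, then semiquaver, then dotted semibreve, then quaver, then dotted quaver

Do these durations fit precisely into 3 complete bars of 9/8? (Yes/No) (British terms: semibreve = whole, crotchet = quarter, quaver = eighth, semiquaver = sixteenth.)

Yes

One bar of 9/8 = 18 sixteenth notes, so 3 bars = 54.
Convert each value to sixteenth notes: dotted semibreve = 24; semiquaver = 1; dotted semibreve = 24; quaver = 2; dotted quaver = 3.
Sum: 24 + 1 + 24 + 2 + 3 = 54.
54 equals 54, so the answer is Yes.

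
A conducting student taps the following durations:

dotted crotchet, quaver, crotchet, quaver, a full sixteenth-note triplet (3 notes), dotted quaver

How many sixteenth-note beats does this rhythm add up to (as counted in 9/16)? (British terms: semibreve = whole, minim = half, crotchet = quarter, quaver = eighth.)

One sixteenth-note beat = 2 thirty-second notes.
Each duration in thirty-second notes: dotted crotchet = 12; quaver = 4; crotchet = 8; quaver = 4; a full sixteenth-note triplet (3 notes) (three triplet sixteenths span one eighth) = 4; dotted quaver = 6.
Sum: 12 + 4 + 8 + 4 + 4 + 6 = 38.
38 ÷ 2 = 19 beats.

19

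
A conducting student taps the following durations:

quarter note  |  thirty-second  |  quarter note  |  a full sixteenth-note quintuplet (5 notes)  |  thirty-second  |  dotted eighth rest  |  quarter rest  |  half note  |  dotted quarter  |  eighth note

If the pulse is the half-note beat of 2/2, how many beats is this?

One half-note beat = 16 thirty-second notes.
Each duration in thirty-second notes: quarter note = 8; thirty-second = 1; quarter note = 8; a full sixteenth-note quintuplet (5 notes) (five quintuplet sixteenths span one quarter) = 8; thirty-second = 1; dotted eighth rest = 6; quarter rest = 8; half note = 16; dotted quarter = 12; eighth note = 4.
Total: 8 + 1 + 8 + 8 + 1 + 6 + 8 + 16 + 12 + 4 = 72.
72 ÷ 16 = 4.5 beats.

4.5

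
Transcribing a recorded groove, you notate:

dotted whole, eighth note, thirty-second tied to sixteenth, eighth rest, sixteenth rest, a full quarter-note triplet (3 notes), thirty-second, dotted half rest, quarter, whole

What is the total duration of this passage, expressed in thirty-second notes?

In thirty-second notes: dotted whole = 48; eighth note = 4; thirty-second tied to sixteenth (thirty-second + sixteenth) = 3; eighth rest = 4; sixteenth rest = 2; a full quarter-note triplet (3 notes) (three triplet quarters span one half) = 16; thirty-second = 1; dotted half rest = 24; quarter = 8; whole = 32.
Altogether 48 + 4 + 3 + 4 + 2 + 16 + 1 + 24 + 8 + 32 = 142 thirty-second notes.

142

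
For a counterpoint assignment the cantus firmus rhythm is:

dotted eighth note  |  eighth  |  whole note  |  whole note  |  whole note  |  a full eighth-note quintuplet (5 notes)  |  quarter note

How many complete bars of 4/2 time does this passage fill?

2

One bar of 4/2 = 32 sixteenth notes.
Each duration in sixteenth notes: dotted eighth note = 3; eighth = 2; whole note = 16; whole note = 16; whole note = 16; a full eighth-note quintuplet (5 notes) (five quintuplet eighths span one half) = 8; quarter note = 4.
Total: 3 + 2 + 16 + 16 + 16 + 8 + 4 = 65.
65 ÷ 32 = 2 complete bars with 1 left over.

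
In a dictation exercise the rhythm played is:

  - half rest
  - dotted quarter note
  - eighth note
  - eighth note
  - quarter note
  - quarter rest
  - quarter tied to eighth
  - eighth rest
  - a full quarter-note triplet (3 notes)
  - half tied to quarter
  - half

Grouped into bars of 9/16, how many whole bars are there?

6

One bar of 9/16 = 9 sixteenth notes.
Each duration in sixteenth notes: half rest = 8; dotted quarter note = 6; eighth note = 2; eighth note = 2; quarter note = 4; quarter rest = 4; quarter tied to eighth (quarter + eighth) = 6; eighth rest = 2; a full quarter-note triplet (3 notes) (three triplet quarters span one half) = 8; half tied to quarter (half + quarter) = 12; half = 8.
Total: 8 + 6 + 2 + 2 + 4 + 4 + 6 + 2 + 8 + 12 + 8 = 62.
62 ÷ 9 = 6 complete bars with 8 left over.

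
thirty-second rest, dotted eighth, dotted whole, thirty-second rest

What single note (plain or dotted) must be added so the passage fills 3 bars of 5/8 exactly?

3 bars of 5/8 = 60 thirty-second notes.
In thirty-second notes: thirty-second rest = 1; dotted eighth = 6; dotted whole = 48; thirty-second rest = 1.
Adding: 1 + 6 + 48 + 1 = 56.
Remaining: 60 − 56 = 4 thirty-second notes, which is a eighth note.

eighth note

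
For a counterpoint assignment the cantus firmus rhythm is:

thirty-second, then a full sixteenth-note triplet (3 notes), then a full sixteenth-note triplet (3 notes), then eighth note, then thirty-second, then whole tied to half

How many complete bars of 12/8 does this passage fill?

One bar of 12/8 = 48 thirty-second notes.
In thirty-second notes: thirty-second = 1; a full sixteenth-note triplet (3 notes) (three triplet sixteenths span one eighth) = 4; a full sixteenth-note triplet (3 notes) (three triplet sixteenths span one eighth) = 4; eighth note = 4; thirty-second = 1; whole tied to half (whole + half) = 48.
Altogether 1 + 4 + 4 + 4 + 1 + 48 = 62.
62 ÷ 48 = 1 complete bar with 14 left over.

1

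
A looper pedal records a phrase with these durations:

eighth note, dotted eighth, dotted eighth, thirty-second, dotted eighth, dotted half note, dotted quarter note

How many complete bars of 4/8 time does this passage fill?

3

One bar of 4/8 = 16 thirty-second notes.
Working in thirty-second notes: eighth note = 4; dotted eighth = 6; dotted eighth = 6; thirty-second = 1; dotted eighth = 6; dotted half note = 24; dotted quarter note = 12.
Total: 4 + 6 + 6 + 1 + 6 + 24 + 12 = 59.
59 ÷ 16 = 3 complete bars with 11 left over.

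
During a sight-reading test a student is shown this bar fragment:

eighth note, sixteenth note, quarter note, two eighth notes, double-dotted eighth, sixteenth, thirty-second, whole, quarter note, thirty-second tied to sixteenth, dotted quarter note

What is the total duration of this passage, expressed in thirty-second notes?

Convert each value to thirty-second notes: eighth note = 4; sixteenth note = 2; quarter note = 8; eighth note = 4; eighth note = 4; double-dotted eighth = 7; sixteenth = 2; thirty-second = 1; whole = 32; quarter note = 8; thirty-second tied to sixteenth (thirty-second + sixteenth) = 3; dotted quarter note = 12.
Adding: 4 + 2 + 8 + 4 + 4 + 7 + 2 + 1 + 32 + 8 + 3 + 12 = 87 thirty-second notes.

87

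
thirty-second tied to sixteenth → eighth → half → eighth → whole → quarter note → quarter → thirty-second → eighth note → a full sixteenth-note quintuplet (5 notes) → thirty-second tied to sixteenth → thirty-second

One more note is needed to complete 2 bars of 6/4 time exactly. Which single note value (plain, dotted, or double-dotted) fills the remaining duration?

eighth note

2 bars of 6/4 = 96 thirty-second notes.
Express everything in thirty-second notes: thirty-second tied to sixteenth (thirty-second + sixteenth) = 3; eighth = 4; half = 16; eighth = 4; whole = 32; quarter note = 8; quarter = 8; thirty-second = 1; eighth note = 4; a full sixteenth-note quintuplet (5 notes) (five quintuplet sixteenths span one quarter) = 8; thirty-second tied to sixteenth (thirty-second + sixteenth) = 3; thirty-second = 1.
Altogether 3 + 4 + 16 + 4 + 32 + 8 + 8 + 1 + 4 + 8 + 3 + 1 = 92.
Remaining: 96 − 92 = 4 thirty-second notes, which is a eighth note.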